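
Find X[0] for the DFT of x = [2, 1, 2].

X[0] = Σ(n=0 to 2) x[n] · ω_3^0 = Σ x[n]
= (2) + (1) + (2)

X[0] = 5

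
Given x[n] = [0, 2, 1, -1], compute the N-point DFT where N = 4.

X[k] = Σ(n=0 to 3) x[n] · ω_4^(nk)
where ω_4 = e^(-2πi/4)

Computing each X[k]:
X[0] = 2
X[1] = -1-3i
X[2] = 0
X[3] = -1+3i

X = [2, -1-3i, 0, -1+3i]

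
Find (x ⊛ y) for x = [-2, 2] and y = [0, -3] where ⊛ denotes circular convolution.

(x ⊛ y)[n] = Σ(m=0 to 1) x[m] · y[(n-m) mod 2]

Computing each output sample:
(x ⊛ y)[0] = -6
(x ⊛ y)[1] = 6

x ⊛ y = [-6, 6]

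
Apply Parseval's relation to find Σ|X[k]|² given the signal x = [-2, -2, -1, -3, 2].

Parseval: Σ|x[n]|² = (1/N)Σ|X[k]|², so Σ|X[k]|² = N·Σ|x[n]|² = 5·22.0000

Σ|X[k]|² = N·Σ|x[n]|² = 5·22.0000 = 110.0000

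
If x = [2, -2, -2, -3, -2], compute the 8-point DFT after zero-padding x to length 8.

Original 5-point DFT: [-7, 4.8090-0.5878i, 3.6910+0.9511i, 3.6910-0.9511i, 4.8090+0.5878i]
Zero-padded 8-point DFT provides frequency interpolation.

DFT_8([x, 0, ...]) = [-7, 4.7071+5.5355i, 2-1i, 3.2929+1.5355i, 3, 3.2929-1.5355i, 2+1i, 4.7071-5.5355i]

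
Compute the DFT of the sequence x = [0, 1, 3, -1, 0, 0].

X[k] = Σ(n=0 to 5) x[n] · ω_6^(nk)
where ω_6 = e^(-2πi/6)

Computing each X[k]:
X[0] = 3
X[1] = -3.4641i
X[2] = -3.0000+1.7321i
X[3] = 3
X[4] = -3.0000-1.7321i
X[5] = 3.4641i

X = [3, -3.4641i, -3.0000+1.7321i, 3, -3.0000-1.7321i, 3.4641i]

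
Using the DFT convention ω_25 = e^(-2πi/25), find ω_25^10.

ω_25^10 = e^(-2πi·10/25)
= cos(-2π·10/25) + i·sin(-2π·10/25)
= cos(-20π/25) + i·sin(-20π/25)

ω_25^10 = cos(-20π/25) + i·sin(-20π/25) = -0.8090-0.5878i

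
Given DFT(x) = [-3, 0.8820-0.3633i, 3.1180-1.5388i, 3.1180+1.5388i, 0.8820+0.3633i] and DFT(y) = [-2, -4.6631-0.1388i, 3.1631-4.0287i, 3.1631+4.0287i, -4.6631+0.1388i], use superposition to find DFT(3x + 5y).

By linearity: DFT(3x + 5y) = 3·DFT(x) + 5·DFT(y)
= 3·[-3, 0.8820-0.3633i, 3.1180-1.5388i, 3.1180+1.5388i, 0.8820+0.3633i] + 5·[-2, -4.6631-0.1388i, 3.1631-4.0287i, 3.1631+4.0287i, -4.6631+0.1388i]

Computing element-wise:
Z[0] = 3·(-3) + 5·(-2) = -19
Z[1] = 3·(0.8820-0.3633i) + 5·(-4.6631-0.1388i) = -20.6695-1.7839i
Z[2] = 3·(3.1180-1.5388i) + 5·(3.1631-4.0287i) = 25.1695-24.7599i
Z[3] = 3·(3.1180+1.5388i) + 5·(3.1631+4.0287i) = 25.1695+24.7599i
Z[4] = 3·(0.8820+0.3633i) + 5·(-4.6631+0.1388i) = -20.6695+1.7839i

DFT(3x + 5y) = 3·X + 5·Y = [-19, -20.6695-1.7839i, 25.1695-24.7599i, 25.1695+24.7599i, -20.6695+1.7839i]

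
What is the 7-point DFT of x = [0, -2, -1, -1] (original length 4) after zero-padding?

Original 4-point DFT: [-4, 1+1i, 2, 1-1i]
Zero-padded 7-point DFT provides frequency interpolation.

DFT_7([x, 0, ...]) = [-4, -0.1235+2.9725i, 0.7225+0.7341i, 1.4010+1.0609i, 1.4010-1.0609i, 0.7225-0.7341i, -0.1235-2.9725i]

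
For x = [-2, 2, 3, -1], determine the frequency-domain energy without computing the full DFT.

Parseval: Σ|x[n]|² = (1/N)Σ|X[k]|², so Σ|X[k]|² = N·Σ|x[n]|² = 4·18.0000

Σ|X[k]|² = N·Σ|x[n]|² = 4·18.0000 = 72.0000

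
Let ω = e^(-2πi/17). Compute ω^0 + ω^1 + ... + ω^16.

Sum of all nth roots of unity equals 0 for n > 1 (geometric series with r ≠ 1).

0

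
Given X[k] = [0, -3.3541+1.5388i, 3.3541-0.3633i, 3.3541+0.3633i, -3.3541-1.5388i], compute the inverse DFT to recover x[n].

x[n] = (1/5) Σ(k=0 to 4) X[k] · e^(2πikn/5)

Computing each x[n]:
x[0] = 0
x[1] = -2
x[2] = 1
x[3] = 2
x[4] = -1

x = [0, -2, 1, 2, -1]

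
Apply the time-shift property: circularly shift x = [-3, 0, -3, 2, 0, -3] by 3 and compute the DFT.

Time shift by 3: X_shifted[k] = ω_6^(3k) · X[k]
Shifted x = [2, 0, -3, -3, 0, -3]

DFT(x[n-3]) = [-7, 5, 2.0000-5.1962i, 5, 2.0000+5.1962i, 5]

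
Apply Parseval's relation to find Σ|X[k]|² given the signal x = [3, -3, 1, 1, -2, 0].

Parseval: Σ|x[n]|² = (1/N)Σ|X[k]|², so Σ|X[k]|² = N·Σ|x[n]|² = 6·24.0000

Σ|X[k]|² = N·Σ|x[n]|² = 6·24.0000 = 144.0000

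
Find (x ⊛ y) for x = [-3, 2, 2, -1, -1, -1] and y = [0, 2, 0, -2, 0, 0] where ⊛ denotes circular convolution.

(x ⊛ y)[n] = Σ(m=0 to 5) x[m] · y[(n-m) mod 6]

Computing each output sample:
(x ⊛ y)[0] = 0
(x ⊛ y)[1] = -4
(x ⊛ y)[2] = 6
(x ⊛ y)[3] = 10
(x ⊛ y)[4] = -6
(x ⊛ y)[5] = -6

x ⊛ y = [0, -4, 6, 10, -6, -6]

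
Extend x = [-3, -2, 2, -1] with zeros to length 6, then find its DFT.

Original 4-point DFT: [-4, -5+1i, 2, -5-1i]
Zero-padded 6-point DFT provides frequency interpolation.

DFT_6([x, 0, ...]) = [-4, -4, -4.0000+3.4641i, 2, -4.0000-3.4641i, -4]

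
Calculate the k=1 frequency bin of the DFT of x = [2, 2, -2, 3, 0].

X[1] = Σ(n=0 to 4) x[n] · ω_5^(1n) where ω_5 = e^(-2πi/5)
= (2)·ω_5^0 + (2)·ω_5^1 + (-2)·ω_5^2 + (3)·ω_5^3 + (0)·ω_5^4

X[1] = 1.8090+1.0368i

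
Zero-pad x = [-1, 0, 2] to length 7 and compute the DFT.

Original 3-point DFT: [1, -2.0000+1.7321i, -2.0000-1.7321i]
Zero-padded 7-point DFT provides frequency interpolation.

DFT_7([x, 0, ...]) = [1, -1.4450-1.9499i, -2.8019+0.8678i, 0.2470+1.5637i, 0.2470-1.5637i, -2.8019-0.8678i, -1.4450+1.9499i]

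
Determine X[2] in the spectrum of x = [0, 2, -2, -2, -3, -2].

X[2] = Σ(n=0 to 5) x[n] · ω_6^(2n) where ω_6 = e^(-2πi/6)
= (0)·ω_6^0 + (2)·ω_6^2 + (-2)·ω_6^4 + (-2)·ω_6^6 + (-3)·ω_6^8 + (-2)·ω_6^10

X[2] = 0.5000-2.5981i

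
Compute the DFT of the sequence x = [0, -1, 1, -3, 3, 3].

X[k] = Σ(n=0 to 5) x[n] · ω_6^(nk)
where ω_6 = e^(-2πi/6)

Computing each X[k]:
X[0] = 3
X[1] = 2.0000+5.1962i
X[2] = -6.0000+1.7321i
X[3] = 5
X[4] = -6.0000-1.7321i
X[5] = 2.0000-5.1962i

X = [3, 2.0000+5.1962i, -6.0000+1.7321i, 5, -6.0000-1.7321i, 2.0000-5.1962i]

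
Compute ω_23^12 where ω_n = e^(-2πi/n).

ω_23^12 = e^(-2πi·12/23)
= cos(-2π·12/23) + i·sin(-2π·12/23)
= cos(-24π/23) + i·sin(-24π/23)

ω_23^12 = cos(-24π/23) + i·sin(-24π/23) = -0.9907+0.1362i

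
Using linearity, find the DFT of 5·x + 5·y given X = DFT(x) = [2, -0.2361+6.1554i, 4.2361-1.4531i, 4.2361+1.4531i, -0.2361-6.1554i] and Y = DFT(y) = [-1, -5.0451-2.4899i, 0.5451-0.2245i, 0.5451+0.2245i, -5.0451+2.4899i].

By linearity: DFT(5x + 5y) = 5·DFT(x) + 5·DFT(y)
= 5·[2, -0.2361+6.1554i, 4.2361-1.4531i, 4.2361+1.4531i, -0.2361-6.1554i] + 5·[-1, -5.0451-2.4899i, 0.5451-0.2245i, 0.5451+0.2245i, -5.0451+2.4899i]

Computing element-wise:
Z[0] = 5·(2) + 5·(-1) = 5
Z[1] = 5·(-0.2361+6.1554i) + 5·(-5.0451-2.4899i) = -26.4060+18.3275i
Z[2] = 5·(4.2361-1.4531i) + 5·(0.5451-0.2245i) = 23.9060-8.3880i
Z[3] = 5·(4.2361+1.4531i) + 5·(0.5451+0.2245i) = 23.9060+8.3880i
Z[4] = 5·(-0.2361-6.1554i) + 5·(-5.0451+2.4899i) = -26.4060-18.3275i

DFT(5x + 5y) = 5·X + 5·Y = [5, -26.4060+18.3275i, 23.9060-8.3880i, 23.9060+8.3880i, -26.4060-18.3275i]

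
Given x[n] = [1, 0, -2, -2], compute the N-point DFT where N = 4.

X[k] = Σ(n=0 to 3) x[n] · ω_4^(nk)
where ω_4 = e^(-2πi/4)

Computing each X[k]:
X[0] = -3
X[1] = 3-2i
X[2] = 1
X[3] = 3+2i

X = [-3, 3-2i, 1, 3+2i]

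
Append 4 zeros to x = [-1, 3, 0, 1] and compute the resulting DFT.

Original 4-point DFT: [3, -1-2i, -5, -1+2i]
Zero-padded 8-point DFT provides frequency interpolation.

DFT_8([x, 0, ...]) = [3, 0.4142-2.8284i, -1-2i, -2.4142-2.8284i, -5, -2.4142+2.8284i, -1+2i, 0.4142+2.8284i]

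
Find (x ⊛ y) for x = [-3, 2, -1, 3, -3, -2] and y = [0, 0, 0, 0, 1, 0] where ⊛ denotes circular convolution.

(x ⊛ y)[n] = Σ(m=0 to 5) x[m] · y[(n-m) mod 6]

Computing each output sample:
(x ⊛ y)[0] = -1
(x ⊛ y)[1] = 3
(x ⊛ y)[2] = -3
(x ⊛ y)[3] = -2
(x ⊛ y)[4] = -3
(x ⊛ y)[5] = 2

x ⊛ y = [-1, 3, -3, -2, -3, 2]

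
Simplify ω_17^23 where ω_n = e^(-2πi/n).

Since ω_17^17 = 1, powers reduce modulo 17.
23 mod 17 = 6
So ω_17^23 = ω_17^6 = e^(-2πi·6/17)

ω_17^23 = ω_17^6 = -0.6026-0.7980i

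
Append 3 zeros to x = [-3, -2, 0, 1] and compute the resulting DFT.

Original 4-point DFT: [-4, -3+3i, -2, -3-3i]
Zero-padded 7-point DFT provides frequency interpolation.

DFT_7([x, 0, ...]) = [-4, -5.1479+1.1298i, -1.9315+2.7317i, -1.4206-0.1072i, -1.4206+0.1072i, -1.9315-2.7317i, -5.1479-1.1298i]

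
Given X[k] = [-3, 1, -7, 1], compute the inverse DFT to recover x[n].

x[n] = (1/4) Σ(k=0 to 3) X[k] · e^(2πikn/4)

Computing each x[n]:
x[0] = -2
x[1] = 1
x[2] = -3
x[3] = 1

x = [-2, 1, -3, 1]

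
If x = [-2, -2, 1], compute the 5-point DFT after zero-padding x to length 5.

Original 3-point DFT: [-3, -1.5000+2.5981i, -1.5000-2.5981i]
Zero-padded 5-point DFT provides frequency interpolation.

DFT_5([x, 0, ...]) = [-3, -3.4271+1.3143i, -0.0729+2.1266i, -0.0729-2.1266i, -3.4271-1.3143i]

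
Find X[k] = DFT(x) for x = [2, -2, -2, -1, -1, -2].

X[k] = Σ(n=0 to 5) x[n] · ω_6^(nk)
where ω_6 = e^(-2πi/6)

Computing each X[k]:
X[0] = -6
X[1] = 2.5000+0.8660i
X[2] = 4.5000-0.8660i
X[3] = 4
X[4] = 4.5000+0.8660i
X[5] = 2.5000-0.8660i

X = [-6, 2.5000+0.8660i, 4.5000-0.8660i, 4, 4.5000+0.8660i, 2.5000-0.8660i]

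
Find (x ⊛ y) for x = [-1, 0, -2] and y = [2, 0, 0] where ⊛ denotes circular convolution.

(x ⊛ y)[n] = Σ(m=0 to 2) x[m] · y[(n-m) mod 3]

Computing each output sample:
(x ⊛ y)[0] = -2
(x ⊛ y)[1] = 0
(x ⊛ y)[2] = -4

x ⊛ y = [-2, 0, -4]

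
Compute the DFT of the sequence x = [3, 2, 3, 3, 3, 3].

X[k] = Σ(n=0 to 5) x[n] · ω_6^(nk)
where ω_6 = e^(-2πi/6)

Computing each X[k]:
X[0] = 17
X[1] = -0.5000+0.8660i
X[2] = 0.5000+0.8660i
X[3] = 1
X[4] = 0.5000-0.8660i
X[5] = -0.5000-0.8660i

X = [17, -0.5000+0.8660i, 0.5000+0.8660i, 1, 0.5000-0.8660i, -0.5000-0.8660i]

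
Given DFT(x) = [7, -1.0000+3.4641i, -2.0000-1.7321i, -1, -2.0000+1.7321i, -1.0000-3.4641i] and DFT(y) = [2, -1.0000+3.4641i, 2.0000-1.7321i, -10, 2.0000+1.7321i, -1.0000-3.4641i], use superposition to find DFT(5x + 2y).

By linearity: DFT(5x + 2y) = 5·DFT(x) + 2·DFT(y)
= 5·[7, -1.0000+3.4641i, -2.0000-1.7321i, -1, -2.0000+1.7321i, -1.0000-3.4641i] + 2·[2, -1.0000+3.4641i, 2.0000-1.7321i, -10, 2.0000+1.7321i, -1.0000-3.4641i]

Computing element-wise:
Z[0] = 5·(7) + 2·(2) = 39
Z[1] = 5·(-1.0000+3.4641i) + 2·(-1.0000+3.4641i) = -7.0000+24.2487i
Z[2] = 5·(-2.0000-1.7321i) + 2·(2.0000-1.7321i) = -6.0000-12.1247i
Z[3] = 5·(-1) + 2·(-10) = -25
Z[4] = 5·(-2.0000+1.7321i) + 2·(2.0000+1.7321i) = -6.0000+12.1247i
Z[5] = 5·(-1.0000-3.4641i) + 2·(-1.0000-3.4641i) = -7.0000-24.2487i

DFT(5x + 2y) = 5·X + 2·Y = [39, -7.0000+24.2487i, -6.0000-12.1247i, -25, -6.0000+12.1247i, -7.0000-24.2487i]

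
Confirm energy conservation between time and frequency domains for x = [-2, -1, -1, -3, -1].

Time domain:
Σ|x[n]|² = |-2|² + |-1|² + |-1|² + |-3|² + |-1|² = 16.0000

Frequency domain:
(1/5)Σ|X[k]|² = (1/5)(|-8|² + |0.6180-1.1756i|² + |-1.6180+1.9021i|² + |-1.6180-1.9021i|² + |0.6180+1.1756i|²) = (1/5)·80.0000 = 16.0000

Both sides agree, confirming Parseval's theorem.

Σ|x[n]|² = (1/N)Σ|X[k]|² = 16.0000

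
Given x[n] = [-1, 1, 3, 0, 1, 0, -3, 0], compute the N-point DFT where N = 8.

X[k] = Σ(n=0 to 7) x[n] · ω_8^(nk)
where ω_8 = e^(-2πi/8)

Computing each X[k]:
X[0] = 1
X[1] = -1.2929-6.7071i
X[2] = -1i
X[3] = -2.7071+5.2929i
X[4] = -1
X[5] = -2.7071-5.2929i
X[6] = 1i
X[7] = -1.2929+6.7071i

X = [1, -1.2929-6.7071i, -1i, -2.7071+5.2929i, -1, -2.7071-5.2929i, 1i, -1.2929+6.7071i]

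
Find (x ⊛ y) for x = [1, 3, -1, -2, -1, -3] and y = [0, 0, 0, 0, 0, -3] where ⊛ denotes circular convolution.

(x ⊛ y)[n] = Σ(m=0 to 5) x[m] · y[(n-m) mod 6]

Computing each output sample:
(x ⊛ y)[0] = -9
(x ⊛ y)[1] = 3
(x ⊛ y)[2] = 6
(x ⊛ y)[3] = 3
(x ⊛ y)[4] = 9
(x ⊛ y)[5] = -3

x ⊛ y = [-9, 3, 6, 3, 9, -3]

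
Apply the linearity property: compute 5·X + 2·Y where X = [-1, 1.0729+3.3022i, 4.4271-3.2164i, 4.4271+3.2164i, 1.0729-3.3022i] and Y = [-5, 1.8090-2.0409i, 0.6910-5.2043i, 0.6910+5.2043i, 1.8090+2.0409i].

By linearity: DFT(5x + 2y) = 5·DFT(x) + 2·DFT(y)
= 5·[-1, 1.0729+3.3022i, 4.4271-3.2164i, 4.4271+3.2164i, 1.0729-3.3022i] + 2·[-5, 1.8090-2.0409i, 0.6910-5.2043i, 0.6910+5.2043i, 1.8090+2.0409i]

Computing element-wise:
Z[0] = 5·(-1) + 2·(-5) = -15
Z[1] = 5·(1.0729+3.3022i) + 2·(1.8090-2.0409i) = 8.9825+12.4292i
Z[2] = 5·(4.4271-3.2164i) + 2·(0.6910-5.2043i) = 23.5175-26.4906i
Z[3] = 5·(4.4271+3.2164i) + 2·(0.6910+5.2043i) = 23.5175+26.4906i
Z[4] = 5·(1.0729-3.3022i) + 2·(1.8090+2.0409i) = 8.9825-12.4292i

DFT(5x + 2y) = 5·X + 2·Y = [-15, 8.9825+12.4292i, 23.5175-26.4906i, 23.5175+26.4906i, 8.9825-12.4292i]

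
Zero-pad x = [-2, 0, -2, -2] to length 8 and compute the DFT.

Original 4-point DFT: [-6, -2i, -2, 2i]
Zero-padded 8-point DFT provides frequency interpolation.

DFT_8([x, 0, ...]) = [-6, -0.5858+3.4142i, -2i, -3.4142-0.5858i, -2, -3.4142+0.5858i, 2i, -0.5858-3.4142i]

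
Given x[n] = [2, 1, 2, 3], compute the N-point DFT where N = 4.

X[k] = Σ(n=0 to 3) x[n] · ω_4^(nk)
where ω_4 = e^(-2πi/4)

Computing each X[k]:
X[0] = 8
X[1] = 2i
X[2] = 0
X[3] = -2i

X = [8, 2i, 0, -2i]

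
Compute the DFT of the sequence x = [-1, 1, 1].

X[k] = Σ(n=0 to 2) x[n] · ω_3^(nk)
where ω_3 = e^(-2πi/3)

Computing each X[k]:
X[0] = 1
X[1] = -2
X[2] = -2

X = [1, -2, -2]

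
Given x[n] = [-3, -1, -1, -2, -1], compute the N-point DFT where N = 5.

X[k] = Σ(n=0 to 4) x[n] · ω_5^(nk)
where ω_5 = e^(-2πi/5)

Computing each X[k]:
X[0] = -8
X[1] = -1.1910-0.5878i
X[2] = -2.3090+0.9511i
X[3] = -2.3090-0.9511i
X[4] = -1.1910+0.5878i

X = [-8, -1.1910-0.5878i, -2.3090+0.9511i, -2.3090-0.9511i, -1.1910+0.5878i]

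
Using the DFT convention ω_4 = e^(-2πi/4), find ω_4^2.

ω_4^2 = e^(-2πi·2/4)
= cos(-2π·2/4) + i·sin(-2π·2/4)
= cos(-4π/4) + i·sin(-4π/4)

ω_4^2 = cos(-4π/4) + i·sin(-4π/4) = -1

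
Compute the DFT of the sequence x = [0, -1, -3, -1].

X[k] = Σ(n=0 to 3) x[n] · ω_4^(nk)
where ω_4 = e^(-2πi/4)

Computing each X[k]:
X[0] = -5
X[1] = 3
X[2] = -1
X[3] = 3

X = [-5, 3, -1, 3]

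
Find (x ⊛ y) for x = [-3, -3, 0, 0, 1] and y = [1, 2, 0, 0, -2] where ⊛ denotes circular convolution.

(x ⊛ y)[n] = Σ(m=0 to 4) x[m] · y[(n-m) mod 5]

Computing each output sample:
(x ⊛ y)[0] = 5
(x ⊛ y)[1] = -9
(x ⊛ y)[2] = -6
(x ⊛ y)[3] = -2
(x ⊛ y)[4] = 7

x ⊛ y = [5, -9, -6, -2, 7]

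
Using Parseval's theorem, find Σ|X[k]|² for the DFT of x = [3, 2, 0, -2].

Parseval: Σ|x[n]|² = (1/N)Σ|X[k]|², so Σ|X[k]|² = N·Σ|x[n]|² = 4·17.0000

Σ|X[k]|² = N·Σ|x[n]|² = 4·17.0000 = 68.0000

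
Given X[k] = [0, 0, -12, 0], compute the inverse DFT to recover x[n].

x[n] = (1/4) Σ(k=0 to 3) X[k] · e^(2πikn/4)

Computing each x[n]:
x[0] = -3
x[1] = 3
x[2] = -3
x[3] = 3

x = [-3, 3, -3, 3]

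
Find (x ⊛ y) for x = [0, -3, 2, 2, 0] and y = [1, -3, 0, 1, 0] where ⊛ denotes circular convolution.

(x ⊛ y)[n] = Σ(m=0 to 4) x[m] · y[(n-m) mod 5]

Computing each output sample:
(x ⊛ y)[0] = 2
(x ⊛ y)[1] = -1
(x ⊛ y)[2] = 11
(x ⊛ y)[3] = -4
(x ⊛ y)[4] = -9

x ⊛ y = [2, -1, 11, -4, -9]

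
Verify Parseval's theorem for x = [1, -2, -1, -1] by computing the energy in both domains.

Time domain:
Σ|x[n]|² = |1|² + |-2|² + |-1|² + |-1|² = 7.0000

Frequency domain:
(1/4)Σ|X[k]|² = (1/4)(|-3|² + |2+1i|² + |3|² + |2-1i|²) = (1/4)·28.0000 = 7.0000

Both sides agree, confirming Parseval's theorem.

Σ|x[n]|² = (1/N)Σ|X[k]|² = 7.0000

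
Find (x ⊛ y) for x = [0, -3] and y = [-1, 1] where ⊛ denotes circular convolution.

(x ⊛ y)[n] = Σ(m=0 to 1) x[m] · y[(n-m) mod 2]

Computing each output sample:
(x ⊛ y)[0] = -3
(x ⊛ y)[1] = 3

x ⊛ y = [-3, 3]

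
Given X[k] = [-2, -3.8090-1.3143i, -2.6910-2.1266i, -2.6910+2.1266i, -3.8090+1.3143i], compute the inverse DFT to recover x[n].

x[n] = (1/5) Σ(k=0 to 4) X[k] · e^(2πikn/5)

Computing each x[n]:
x[0] = -3
x[1] = 1
x[2] = 0
x[3] = 1
x[4] = -1

x = [-3, 1, 0, 1, -1]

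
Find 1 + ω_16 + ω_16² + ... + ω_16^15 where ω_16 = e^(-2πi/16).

Sum of all nth roots of unity equals 0 for n > 1 (geometric series with r ≠ 1).

0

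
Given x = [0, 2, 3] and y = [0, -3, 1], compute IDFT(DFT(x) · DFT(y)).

(x ⊛ y)[n] = Σ(m=0 to 2) x[m] · y[(n-m) mod 3]

Computing each output sample:
(x ⊛ y)[0] = -7
(x ⊛ y)[1] = 3
(x ⊛ y)[2] = -6

x ⊛ y = [-7, 3, -6]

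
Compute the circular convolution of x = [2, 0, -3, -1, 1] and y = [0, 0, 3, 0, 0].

(x ⊛ y)[n] = Σ(m=0 to 4) x[m] · y[(n-m) mod 5]

Computing each output sample:
(x ⊛ y)[0] = -3
(x ⊛ y)[1] = 3
(x ⊛ y)[2] = 6
(x ⊛ y)[3] = 0
(x ⊛ y)[4] = -9

x ⊛ y = [-3, 3, 6, 0, -9]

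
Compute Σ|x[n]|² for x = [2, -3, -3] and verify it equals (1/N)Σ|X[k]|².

Time domain:
Σ|x[n]|² = |2|² + |-3|² + |-3|² = 22.0000

Frequency domain:
(1/3)Σ|X[k]|² = (1/3)(|-4|² + |5|² + |5|²) = (1/3)·66.0000 = 22.0000

Both sides agree, confirming Parseval's theorem.

Σ|x[n]|² = (1/N)Σ|X[k]|² = 22.0000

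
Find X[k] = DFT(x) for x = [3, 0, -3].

X[k] = Σ(n=0 to 2) x[n] · ω_3^(nk)
where ω_3 = e^(-2πi/3)

Computing each X[k]:
X[0] = 0
X[1] = 4.5000-2.5981i
X[2] = 4.5000+2.5981i

X = [0, 4.5000-2.5981i, 4.5000+2.5981i]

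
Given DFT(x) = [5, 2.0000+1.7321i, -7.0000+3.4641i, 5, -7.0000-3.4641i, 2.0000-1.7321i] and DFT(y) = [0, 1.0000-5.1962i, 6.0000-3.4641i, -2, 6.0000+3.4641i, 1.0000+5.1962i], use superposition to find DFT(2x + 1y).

By linearity: DFT(2x + 1y) = 2·DFT(x) + 1·DFT(y)
= 2·[5, 2.0000+1.7321i, -7.0000+3.4641i, 5, -7.0000-3.4641i, 2.0000-1.7321i] + 1·[0, 1.0000-5.1962i, 6.0000-3.4641i, -2, 6.0000+3.4641i, 1.0000+5.1962i]

Computing element-wise:
Z[0] = 2·(5) + 1·(0) = 10
Z[1] = 2·(2.0000+1.7321i) + 1·(1.0000-5.1962i) = 5.0000-1.7320i
Z[2] = 2·(-7.0000+3.4641i) + 1·(6.0000-3.4641i) = -8.0000+3.4641i
Z[3] = 2·(5) + 1·(-2) = 8
Z[4] = 2·(-7.0000-3.4641i) + 1·(6.0000+3.4641i) = -8.0000-3.4641i
Z[5] = 2·(2.0000-1.7321i) + 1·(1.0000+5.1962i) = 5.0000+1.7320i

DFT(2x + 1y) = 2·X + 1·Y = [10, 5.0000-1.7320i, -8.0000+3.4641i, 8, -8.0000-3.4641i, 5.0000+1.7320i]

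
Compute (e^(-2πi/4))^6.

Since ω_4^4 = 1, powers reduce modulo 4.
6 mod 4 = 2
So ω_4^6 = ω_4^2 = e^(-2πi·2/4)

ω_4^6 = ω_4^2 = -1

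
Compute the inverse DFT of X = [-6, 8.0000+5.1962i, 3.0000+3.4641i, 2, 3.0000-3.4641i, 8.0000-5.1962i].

x[n] = (1/6) Σ(k=0 to 5) X[k] · e^(2πikn/6)

Computing each x[n]:
x[0] = 3
x[1] = -3
x[2] = -3
x[3] = -3
x[4] = -2
x[5] = 2

x = [3, -3, -3, -3, -2, 2]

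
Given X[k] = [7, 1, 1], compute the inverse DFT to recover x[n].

x[n] = (1/3) Σ(k=0 to 2) X[k] · e^(2πikn/3)

Computing each x[n]:
x[0] = 3
x[1] = 2
x[2] = 2

x = [3, 2, 2]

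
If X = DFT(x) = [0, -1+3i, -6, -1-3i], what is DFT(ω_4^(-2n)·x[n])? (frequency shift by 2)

Modulation property: DFT(ω_4^(-2n)·x[n]) = X[(k-2) mod 4], so circularly shift X by 2 positions.

X[k-2] = [-6, -1-3i, 0, -1+3i]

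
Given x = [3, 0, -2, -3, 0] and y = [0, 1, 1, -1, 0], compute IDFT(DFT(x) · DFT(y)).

(x ⊛ y)[n] = Σ(m=0 to 4) x[m] · y[(n-m) mod 5]

Computing each output sample:
(x ⊛ y)[0] = -1
(x ⊛ y)[1] = 6
(x ⊛ y)[2] = 3
(x ⊛ y)[3] = -5
(x ⊛ y)[4] = -5

x ⊛ y = [-1, 6, 3, -5, -5]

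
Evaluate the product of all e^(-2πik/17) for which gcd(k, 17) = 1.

The primitive 17th roots of unity are ω_17^k for k coprime to 17: k ∈ {1, 2, 3, 4, 5, 6, 7, 8, 9, 10, 11, 12, 13, 14, 15, 16}
Their product equals the constant term of the cyclotomic polynomial Φ_17(x) up to sign.
For n ≥ 3, the product of all primitive nth roots of unity is 1. (For n=1 it is 1; for n=2 it is -1.)

1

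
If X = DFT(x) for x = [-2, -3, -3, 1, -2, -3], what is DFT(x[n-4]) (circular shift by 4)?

Time shift by 4: X_shifted[k] = ω_6^(4k) · X[k]
Shifted x = [-3, 1, -2, -3, -2, -3]

DFT(x[n-4]) = [-12, 1.0000-3.4641i, -3.0000-3.4641i, -2, -3.0000+3.4641i, 1.0000+3.4641i]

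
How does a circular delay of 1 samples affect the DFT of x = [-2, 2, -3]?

Time shift by 1: X_shifted[k] = ω_3^(1k) · X[k]
Shifted x = [-3, -2, 2]

DFT(x[n-1]) = [-3, -3.0000+3.4641i, -3.0000-3.4641i]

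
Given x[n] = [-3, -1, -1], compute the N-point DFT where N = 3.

X[k] = Σ(n=0 to 2) x[n] · ω_3^(nk)
where ω_3 = e^(-2πi/3)

Computing each X[k]:
X[0] = -5
X[1] = -2
X[2] = -2

X = [-5, -2, -2]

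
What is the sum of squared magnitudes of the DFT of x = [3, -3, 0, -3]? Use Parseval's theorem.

Parseval: Σ|x[n]|² = (1/N)Σ|X[k]|², so Σ|X[k]|² = N·Σ|x[n]|² = 4·27.0000

Σ|X[k]|² = N·Σ|x[n]|² = 4·27.0000 = 108.0000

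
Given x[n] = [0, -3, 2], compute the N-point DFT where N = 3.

X[k] = Σ(n=0 to 2) x[n] · ω_3^(nk)
where ω_3 = e^(-2πi/3)

Computing each X[k]:
X[0] = -1
X[1] = 0.5000+4.3301i
X[2] = 0.5000-4.3301i

X = [-1, 0.5000+4.3301i, 0.5000-4.3301i]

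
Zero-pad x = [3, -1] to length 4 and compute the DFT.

Original 2-point DFT: [2, 4]
Zero-padded 4-point DFT provides frequency interpolation.

DFT_4([x, 0, ...]) = [2, 3+1i, 4, 3-1i]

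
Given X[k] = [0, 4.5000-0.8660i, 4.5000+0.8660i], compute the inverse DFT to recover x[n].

x[n] = (1/3) Σ(k=0 to 2) X[k] · e^(2πikn/3)

Computing each x[n]:
x[0] = 3
x[1] = -1
x[2] = -2

x = [3, -1, -2]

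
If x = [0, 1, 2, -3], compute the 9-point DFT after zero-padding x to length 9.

Original 4-point DFT: [0, -2-4i, 4, -2+4i]
Zero-padded 9-point DFT provides frequency interpolation.

DFT_9([x, 0, ...]) = [0, 2.6133-0.0143i, -0.2057-4.2669i, -4.5000+0.8660i, 2.0924+3.5416i, 2.0924-3.5416i, -4.5000-0.8660i, -0.2057+4.2669i, 2.6133+0.0143i]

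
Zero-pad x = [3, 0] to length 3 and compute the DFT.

Original 2-point DFT: [3, 3]
Zero-padded 3-point DFT provides frequency interpolation.

DFT_3([x, 0, ...]) = [3, 3, 3]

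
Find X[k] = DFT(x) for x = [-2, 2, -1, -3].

X[k] = Σ(n=0 to 3) x[n] · ω_4^(nk)
where ω_4 = e^(-2πi/4)

Computing each X[k]:
X[0] = -4
X[1] = -1-5i
X[2] = -2
X[3] = -1+5i

X = [-4, -1-5i, -2, -1+5i]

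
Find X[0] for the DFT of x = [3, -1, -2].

X[0] = Σ(n=0 to 2) x[n] · ω_3^0 = Σ x[n]
= (3) + (-1) + (-2)

X[0] = 0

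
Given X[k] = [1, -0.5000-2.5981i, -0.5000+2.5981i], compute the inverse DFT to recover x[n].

x[n] = (1/3) Σ(k=0 to 2) X[k] · e^(2πikn/3)

Computing each x[n]:
x[0] = 0
x[1] = 2
x[2] = -1

x = [0, 2, -1]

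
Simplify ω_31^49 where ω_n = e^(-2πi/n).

Since ω_31^31 = 1, powers reduce modulo 31.
49 mod 31 = 18
So ω_31^49 = ω_31^18 = e^(-2πi·18/31)

ω_31^49 = ω_31^18 = -0.8743+0.4853i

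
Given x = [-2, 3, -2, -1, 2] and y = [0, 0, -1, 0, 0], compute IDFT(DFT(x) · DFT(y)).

(x ⊛ y)[n] = Σ(m=0 to 4) x[m] · y[(n-m) mod 5]

Computing each output sample:
(x ⊛ y)[0] = 1
(x ⊛ y)[1] = -2
(x ⊛ y)[2] = 2
(x ⊛ y)[3] = -3
(x ⊛ y)[4] = 2

x ⊛ y = [1, -2, 2, -3, 2]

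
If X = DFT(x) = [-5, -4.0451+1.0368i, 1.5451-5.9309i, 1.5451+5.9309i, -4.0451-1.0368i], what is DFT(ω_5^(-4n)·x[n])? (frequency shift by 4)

Modulation property: DFT(ω_5^(-4n)·x[n]) = X[(k-4) mod 5], so circularly shift X by 4 positions.

X[k-4] = [-4.0451+1.0368i, 1.5451-5.9309i, 1.5451+5.9309i, -4.0451-1.0368i, -5]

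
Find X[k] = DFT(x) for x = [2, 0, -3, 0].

X[k] = Σ(n=0 to 3) x[n] · ω_4^(nk)
where ω_4 = e^(-2πi/4)

Computing each X[k]:
X[0] = -1
X[1] = 5
X[2] = -1
X[3] = 5

X = [-1, 5, -1, 5]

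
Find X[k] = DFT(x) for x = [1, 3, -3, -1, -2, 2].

X[k] = Σ(n=0 to 5) x[n] · ω_6^(nk)
where ω_6 = e^(-2πi/6)

Computing each X[k]:
X[0] = 0
X[1] = 7
X[2] = -1.7321i
X[3] = -8
X[4] = 1.7321i
X[5] = 7

X = [0, 7, -1.7321i, -8, 1.7321i, 7]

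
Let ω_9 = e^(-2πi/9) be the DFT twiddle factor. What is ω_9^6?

ω_9^6 = e^(-2πi·6/9)
= cos(-2π·6/9) + i·sin(-2π·6/9)
= cos(-12π/9) + i·sin(-12π/9)

ω_9^6 = cos(-12π/9) + i·sin(-12π/9) = -0.5000+0.8660i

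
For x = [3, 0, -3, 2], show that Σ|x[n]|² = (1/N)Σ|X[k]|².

Time domain:
Σ|x[n]|² = |3|² + |0|² + |-3|² + |2|² = 22.0000

Frequency domain:
(1/4)Σ|X[k]|² = (1/4)(|2|² + |6+2i|² + |-2|² + |6-2i|²) = (1/4)·88.0000 = 22.0000

Both sides agree, confirming Parseval's theorem.

Σ|x[n]|² = (1/N)Σ|X[k]|² = 22.0000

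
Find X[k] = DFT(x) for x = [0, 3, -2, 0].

X[k] = Σ(n=0 to 3) x[n] · ω_4^(nk)
where ω_4 = e^(-2πi/4)

Computing each X[k]:
X[0] = 1
X[1] = 2-3i
X[2] = -5
X[3] = 2+3i

X = [1, 2-3i, -5, 2+3i]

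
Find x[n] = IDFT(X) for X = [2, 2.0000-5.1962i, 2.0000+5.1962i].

x[n] = (1/3) Σ(k=0 to 2) X[k] · e^(2πikn/3)

Computing each x[n]:
x[0] = 2
x[1] = 3
x[2] = -3

x = [2, 3, -3]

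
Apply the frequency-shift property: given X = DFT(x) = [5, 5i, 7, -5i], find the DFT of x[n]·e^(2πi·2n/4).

Modulation property: DFT(ω_4^(-2n)·x[n]) = X[(k-2) mod 4], so circularly shift X by 2 positions.

X[k-2] = [7, -5i, 5, 5i]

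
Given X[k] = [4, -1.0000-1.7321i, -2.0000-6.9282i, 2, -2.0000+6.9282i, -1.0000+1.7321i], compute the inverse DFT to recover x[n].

x[n] = (1/6) Σ(k=0 to 5) X[k] · e^(2πikn/6)

Computing each x[n]:
x[0] = 0
x[1] = 3
x[2] = 0
x[3] = 0
x[4] = 3
x[5] = -2

x = [0, 3, 0, 0, 3, -2]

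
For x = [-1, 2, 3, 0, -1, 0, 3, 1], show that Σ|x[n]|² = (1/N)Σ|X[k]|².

Time domain:
Σ|x[n]|² = |-1|² + |2|² + |3|² + |0|² + |-1|² + |0|² + |3|² + |1|² = 25.0000

Frequency domain:
(1/8)Σ|X[k]|² = (1/8)(|7|² + |2.1213-0.7071i|² + |-8-1i|² + |-2.1213-0.7071i|² + |1|² + |-2.1213+0.7071i|² + |-8+1i|² + |2.1213+0.7071i|²) = (1/8)·200.0000 = 25.0000

Both sides agree, confirming Parseval's theorem.

Σ|x[n]|² = (1/N)Σ|X[k]|² = 25.0000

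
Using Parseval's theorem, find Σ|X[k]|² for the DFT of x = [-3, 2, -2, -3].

Parseval: Σ|x[n]|² = (1/N)Σ|X[k]|², so Σ|X[k]|² = N·Σ|x[n]|² = 4·26.0000

Σ|X[k]|² = N·Σ|x[n]|² = 4·26.0000 = 104.0000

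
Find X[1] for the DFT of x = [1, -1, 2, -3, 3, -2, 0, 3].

X[1] = Σ(n=0 to 7) x[n] · ω_8^(1n) where ω_8 = e^(-2πi/8)
= (1)·ω_8^0 + (-1)·ω_8^1 + (2)·ω_8^2 + (-3)·ω_8^3 + (3)·ω_8^4 + (-2)·ω_8^5 + (0)·ω_8^6 + (3)·ω_8^7

X[1] = 2.9497+1.5355i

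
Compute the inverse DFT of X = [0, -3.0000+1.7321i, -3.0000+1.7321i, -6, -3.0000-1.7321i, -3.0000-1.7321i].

x[n] = (1/6) Σ(k=0 to 5) X[k] · e^(2πikn/6)

Computing each x[n]:
x[0] = -3
x[1] = 0
x[2] = 0
x[3] = 1
x[4] = 0
x[5] = 2

x = [-3, 0, 0, 1, 0, 2]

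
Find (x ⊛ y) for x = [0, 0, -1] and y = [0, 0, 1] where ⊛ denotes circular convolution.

(x ⊛ y)[n] = Σ(m=0 to 2) x[m] · y[(n-m) mod 3]

Computing each output sample:
(x ⊛ y)[0] = 0
(x ⊛ y)[1] = -1
(x ⊛ y)[2] = 0

x ⊛ y = [0, -1, 0]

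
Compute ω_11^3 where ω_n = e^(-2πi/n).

ω_11^3 = e^(-2πi·3/11)
= cos(-2π·3/11) + i·sin(-2π·3/11)
= cos(-6π/11) + i·sin(-6π/11)

ω_11^3 = cos(-6π/11) + i·sin(-6π/11) = -0.1423-0.9898i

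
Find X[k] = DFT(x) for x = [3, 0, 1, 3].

X[k] = Σ(n=0 to 3) x[n] · ω_4^(nk)
where ω_4 = e^(-2πi/4)

Computing each X[k]:
X[0] = 7
X[1] = 2+3i
X[2] = 1
X[3] = 2-3i

X = [7, 2+3i, 1, 2-3i]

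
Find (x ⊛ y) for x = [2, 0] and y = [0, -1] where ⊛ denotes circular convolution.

(x ⊛ y)[n] = Σ(m=0 to 1) x[m] · y[(n-m) mod 2]

Computing each output sample:
(x ⊛ y)[0] = 0
(x ⊛ y)[1] = -2

x ⊛ y = [0, -2]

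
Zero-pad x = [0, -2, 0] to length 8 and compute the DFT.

Original 3-point DFT: [-2, 1.0000+1.7321i, 1.0000-1.7321i]
Zero-padded 8-point DFT provides frequency interpolation.

DFT_8([x, 0, ...]) = [-2, -1.4142+1.4142i, 2i, 1.4142+1.4142i, 2, 1.4142-1.4142i, -2i, -1.4142-1.4142i]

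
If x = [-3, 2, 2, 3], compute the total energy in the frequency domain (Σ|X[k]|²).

Parseval: Σ|x[n]|² = (1/N)Σ|X[k]|², so Σ|X[k]|² = N·Σ|x[n]|² = 4·26.0000

Σ|X[k]|² = N·Σ|x[n]|² = 4·26.0000 = 104.0000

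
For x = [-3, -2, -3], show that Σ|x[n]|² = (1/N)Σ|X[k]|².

Time domain:
Σ|x[n]|² = |-3|² + |-2|² + |-3|² = 22.0000

Frequency domain:
(1/3)Σ|X[k]|² = (1/3)(|-8|² + |-0.5000-0.8660i|² + |-0.5000+0.8660i|²) = (1/3)·66.0000 = 22.0000

Both sides agree, confirming Parseval's theorem.

Σ|x[n]|² = (1/N)Σ|X[k]|² = 22.0000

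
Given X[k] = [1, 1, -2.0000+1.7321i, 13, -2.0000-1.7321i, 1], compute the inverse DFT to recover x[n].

x[n] = (1/6) Σ(k=0 to 5) X[k] · e^(2πikn/6)

Computing each x[n]:
x[0] = 2
x[1] = -2
x[2] = 3
x[3] = -3
x[4] = 2
x[5] = -1

x = [2, -2, 3, -3, 2, -1]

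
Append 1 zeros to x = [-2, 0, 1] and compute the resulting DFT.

Original 3-point DFT: [-1, -2.5000+0.8660i, -2.5000-0.8660i]
Zero-padded 4-point DFT provides frequency interpolation.

DFT_4([x, 0, ...]) = [-1, -3, -1, -3]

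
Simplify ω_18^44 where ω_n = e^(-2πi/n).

Since ω_18^18 = 1, powers reduce modulo 18.
44 mod 18 = 8
So ω_18^44 = ω_18^8 = e^(-2πi·8/18)

ω_18^44 = ω_18^8 = -0.9397-0.3420i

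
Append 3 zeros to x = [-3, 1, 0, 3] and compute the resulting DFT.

Original 4-point DFT: [1, -3+2i, -7, -3-2i]
Zero-padded 7-point DFT provides frequency interpolation.

DFT_7([x, 0, ...]) = [1, -5.0794-2.0835i, -1.3521+1.3706i, -4.5685-3.3587i, -4.5685+3.3587i, -1.3521-1.3706i, -5.0794+2.0835i]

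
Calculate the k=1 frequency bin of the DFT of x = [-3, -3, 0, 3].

X[1] = Σ(n=0 to 3) x[n] · ω_4^(1n) where ω_4 = e^(-2πi/4)
= (-3)·ω_4^0 + (-3)·ω_4^1 + (0)·ω_4^2 + (3)·ω_4^3

X[1] = -3+6i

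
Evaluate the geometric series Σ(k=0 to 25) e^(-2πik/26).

Sum of all nth roots of unity equals 0 for n > 1 (geometric series with r ≠ 1).

0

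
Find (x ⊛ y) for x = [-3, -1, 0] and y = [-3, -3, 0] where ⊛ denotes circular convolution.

(x ⊛ y)[n] = Σ(m=0 to 2) x[m] · y[(n-m) mod 3]

Computing each output sample:
(x ⊛ y)[0] = 9
(x ⊛ y)[1] = 12
(x ⊛ y)[2] = 3

x ⊛ y = [9, 12, 3]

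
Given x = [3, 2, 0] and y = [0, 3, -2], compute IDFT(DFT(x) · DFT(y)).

(x ⊛ y)[n] = Σ(m=0 to 2) x[m] · y[(n-m) mod 3]

Computing each output sample:
(x ⊛ y)[0] = -4
(x ⊛ y)[1] = 9
(x ⊛ y)[2] = 0

x ⊛ y = [-4, 9, 0]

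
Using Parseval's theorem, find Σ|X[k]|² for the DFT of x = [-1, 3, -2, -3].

Parseval: Σ|x[n]|² = (1/N)Σ|X[k]|², so Σ|X[k]|² = N·Σ|x[n]|² = 4·23.0000

Σ|X[k]|² = N·Σ|x[n]|² = 4·23.0000 = 92.0000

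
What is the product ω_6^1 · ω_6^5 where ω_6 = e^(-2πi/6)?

The primitive 6th roots of unity are ω_6^k for k coprime to 6: k ∈ {1, 5}
Their product equals the constant term of the cyclotomic polynomial Φ_6(x) up to sign.
For n ≥ 3, the product of all primitive nth roots of unity is 1. (For n=1 it is 1; for n=2 it is -1.)

1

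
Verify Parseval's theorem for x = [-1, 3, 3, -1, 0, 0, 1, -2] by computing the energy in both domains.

Time domain:
Σ|x[n]|² = |-1|² + |3|² + |3|² + |-1|² + |0|² + |0|² + |1|² + |-2|² = 25.0000

Frequency domain:
(1/8)Σ|X[k]|² = (1/8)(|3|² + |0.4142-4.8284i|² + |-5-6i|² + |-2.4142-0.8284i|² + |3|² + |-2.4142+0.8284i|² + |-5+6i|² + |0.4142+4.8284i|²) = (1/8)·200.0000 = 25.0000

Both sides agree, confirming Parseval's theorem.

Σ|x[n]|² = (1/N)Σ|X[k]|² = 25.0000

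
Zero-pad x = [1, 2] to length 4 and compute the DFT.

Original 2-point DFT: [3, -1]
Zero-padded 4-point DFT provides frequency interpolation.

DFT_4([x, 0, ...]) = [3, 1-2i, -1, 1+2i]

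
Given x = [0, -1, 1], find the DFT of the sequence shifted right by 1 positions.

Time shift by 1: X_shifted[k] = ω_3^(1k) · X[k]
Shifted x = [1, 0, -1]

DFT(x[n-1]) = [0, 1.5000-0.8660i, 1.5000+0.8660i]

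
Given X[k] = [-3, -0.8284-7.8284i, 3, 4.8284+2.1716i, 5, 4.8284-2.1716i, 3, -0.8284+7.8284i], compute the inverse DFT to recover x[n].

x[n] = (1/8) Σ(k=0 to 7) X[k] · e^(2πikn/8)

Computing each x[n]:
x[0] = 2
x[1] = -1
x[2] = 2
x[3] = 1
x[4] = 0
x[5] = -1
x[6] = -3
x[7] = -3

x = [2, -1, 2, 1, 0, -1, -3, -3]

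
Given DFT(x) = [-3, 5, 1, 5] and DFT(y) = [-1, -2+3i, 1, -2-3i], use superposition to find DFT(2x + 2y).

By linearity: DFT(2x + 2y) = 2·DFT(x) + 2·DFT(y)
= 2·[-3, 5, 1, 5] + 2·[-1, -2+3i, 1, -2-3i]

Computing element-wise:
Z[0] = 2·(-3) + 2·(-1) = -8
Z[1] = 2·(5) + 2·(-2+3i) = 6+6i
Z[2] = 2·(1) + 2·(1) = 4
Z[3] = 2·(5) + 2·(-2-3i) = 6-6i

DFT(2x + 2y) = 2·X + 2·Y = [-8, 6+6i, 4, 6-6i]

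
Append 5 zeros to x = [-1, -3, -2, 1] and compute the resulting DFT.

Original 4-point DFT: [-5, 1+4i, -1, 1-4i]
Zero-padded 9-point DFT provides frequency interpolation.

DFT_9([x, 0, ...]) = [-5, -4.1454+3.0320i, -0.1416+4.5045i, 2.5000+0.8660i, -0.2130-1.1255i, -0.2130+1.1255i, 2.5000-0.8660i, -0.1416-4.5045i, -4.1454-3.0320i]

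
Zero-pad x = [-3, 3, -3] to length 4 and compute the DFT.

Original 3-point DFT: [-3, -3.0000-5.1962i, -3.0000+5.1962i]
Zero-padded 4-point DFT provides frequency interpolation.

DFT_4([x, 0, ...]) = [-3, -3i, -9, 3i]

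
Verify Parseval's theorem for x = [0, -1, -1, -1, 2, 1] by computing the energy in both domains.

Time domain:
Σ|x[n]|² = |0|² + |-1|² + |-1|² + |-1|² + |2|² + |1|² = 8.0000

Frequency domain:
(1/6)Σ|X[k]|² = (1/6)(|0|² + |0.5000+4.3301i|² + |-1.5000-0.8660i|² + |2|² + |-1.5000+0.8660i|² + |0.5000-4.3301i|²) = (1/6)·48.0000 = 8.0000

Both sides agree, confirming Parseval's theorem.

Σ|x[n]|² = (1/N)Σ|X[k]|² = 8.0000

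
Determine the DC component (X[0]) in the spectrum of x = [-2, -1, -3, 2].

X[0] = Σ(n=0 to 3) x[n] · ω_4^0 = Σ x[n]
= (-2) + (-1) + (-3) + (2)

X[0] = -4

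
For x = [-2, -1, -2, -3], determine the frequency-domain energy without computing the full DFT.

Parseval: Σ|x[n]|² = (1/N)Σ|X[k]|², so Σ|X[k]|² = N·Σ|x[n]|² = 4·18.0000

Σ|X[k]|² = N·Σ|x[n]|² = 4·18.0000 = 72.0000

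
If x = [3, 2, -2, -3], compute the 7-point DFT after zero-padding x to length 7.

Original 4-point DFT: [0, 5-5i, 2, 5+5i]
Zero-padded 7-point DFT provides frequency interpolation.

DFT_7([x, 0, ...]) = [0, 7.3949+1.6878i, 2.4864-5.1631i, 0.6186+0.4934i, 0.6186-0.4934i, 2.4864+5.1631i, 7.3949-1.6878i]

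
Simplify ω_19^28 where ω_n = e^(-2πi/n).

Since ω_19^19 = 1, powers reduce modulo 19.
28 mod 19 = 9
So ω_19^28 = ω_19^9 = e^(-2πi·9/19)

ω_19^28 = ω_19^9 = -0.9864-0.1646i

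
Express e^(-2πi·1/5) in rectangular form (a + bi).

ω_5^1 = e^(-2πi·1/5)
= cos(-2π·1/5) + i·sin(-2π·1/5)
= cos(-2π/5) + i·sin(-2π/5)

ω_5^1 = cos(-2π/5) + i·sin(-2π/5) = 0.3090-0.9511i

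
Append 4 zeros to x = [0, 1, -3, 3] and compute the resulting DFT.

Original 4-point DFT: [1, 3+2i, -7, 3-2i]
Zero-padded 8-point DFT provides frequency interpolation.

DFT_8([x, 0, ...]) = [1, -1.4142+0.1716i, 3+2i, 1.4142-5.8284i, -7, 1.4142+5.8284i, 3-2i, -1.4142-0.1716i]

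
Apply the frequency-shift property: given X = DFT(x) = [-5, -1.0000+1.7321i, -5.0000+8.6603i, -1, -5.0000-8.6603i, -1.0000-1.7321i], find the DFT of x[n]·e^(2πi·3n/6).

Modulation property: DFT(ω_6^(-3n)·x[n]) = X[(k-3) mod 6], so circularly shift X by 3 positions.

X[k-3] = [-1, -5.0000-8.6603i, -1.0000-1.7321i, -5, -1.0000+1.7321i, -5.0000+8.6603i]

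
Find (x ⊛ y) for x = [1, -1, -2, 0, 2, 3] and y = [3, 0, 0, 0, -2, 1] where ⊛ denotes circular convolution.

(x ⊛ y)[n] = Σ(m=0 to 5) x[m] · y[(n-m) mod 6]

Computing each output sample:
(x ⊛ y)[0] = 6
(x ⊛ y)[1] = -5
(x ⊛ y)[2] = -10
(x ⊛ y)[3] = -4
(x ⊛ y)[4] = 7
(x ⊛ y)[5] = 12

x ⊛ y = [6, -5, -10, -4, 7, 12]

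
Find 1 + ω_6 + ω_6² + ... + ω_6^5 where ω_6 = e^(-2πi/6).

Sum of all nth roots of unity equals 0 for n > 1 (geometric series with r ≠ 1).

0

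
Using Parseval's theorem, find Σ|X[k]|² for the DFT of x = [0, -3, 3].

Parseval: Σ|x[n]|² = (1/N)Σ|X[k]|², so Σ|X[k]|² = N·Σ|x[n]|² = 3·18.0000

Σ|X[k]|² = N·Σ|x[n]|² = 3·18.0000 = 54.0000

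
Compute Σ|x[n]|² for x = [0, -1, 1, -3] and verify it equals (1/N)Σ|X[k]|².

Time domain:
Σ|x[n]|² = |0|² + |-1|² + |1|² + |-3|² = 11.0000

Frequency domain:
(1/4)Σ|X[k]|² = (1/4)(|-3|² + |-1-2i|² + |5|² + |-1+2i|²) = (1/4)·44.0000 = 11.0000

Both sides agree, confirming Parseval's theorem.

Σ|x[n]|² = (1/N)Σ|X[k]|² = 11.0000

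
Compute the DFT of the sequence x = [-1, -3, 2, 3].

X[k] = Σ(n=0 to 3) x[n] · ω_4^(nk)
where ω_4 = e^(-2πi/4)

Computing each X[k]:
X[0] = 1
X[1] = -3+6i
X[2] = 1
X[3] = -3-6i

X = [1, -3+6i, 1, -3-6i]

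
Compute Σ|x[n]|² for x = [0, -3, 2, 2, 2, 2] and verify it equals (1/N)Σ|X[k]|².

Time domain:
Σ|x[n]|² = |0|² + |-3|² + |2|² + |2|² + |2|² + |2|² = 25.0000

Frequency domain:
(1/6)Σ|X[k]|² = (1/6)(|5|² + |-4.5000+4.3301i|² + |0.5000+4.3301i|² + |3|² + |0.5000-4.3301i|² + |-4.5000-4.3301i|²) = (1/6)·150.0000 = 25.0000

Both sides agree, confirming Parseval's theorem.

Σ|x[n]|² = (1/N)Σ|X[k]|² = 25.0000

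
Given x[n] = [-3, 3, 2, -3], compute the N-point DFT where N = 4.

X[k] = Σ(n=0 to 3) x[n] · ω_4^(nk)
where ω_4 = e^(-2πi/4)

Computing each X[k]:
X[0] = -1
X[1] = -5-6i
X[2] = -1
X[3] = -5+6i

X = [-1, -5-6i, -1, -5+6i]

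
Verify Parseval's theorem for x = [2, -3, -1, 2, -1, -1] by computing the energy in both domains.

Time domain:
Σ|x[n]|² = |2|² + |-3|² + |-1|² + |2|² + |-1|² + |-1|² = 20.0000

Frequency domain:
(1/6)Σ|X[k]|² = (1/6)(|-2|² + |-1.0000+1.7321i|² + |7.0000+1.7321i|² + |2|² + |7.0000-1.7321i|² + |-1.0000-1.7321i|²) = (1/6)·120.0000 = 20.0000

Both sides agree, confirming Parseval's theorem.

Σ|x[n]|² = (1/N)Σ|X[k]|² = 20.0000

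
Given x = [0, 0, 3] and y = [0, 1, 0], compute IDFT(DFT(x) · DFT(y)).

(x ⊛ y)[n] = Σ(m=0 to 2) x[m] · y[(n-m) mod 3]

Computing each output sample:
(x ⊛ y)[0] = 3
(x ⊛ y)[1] = 0
(x ⊛ y)[2] = 0

x ⊛ y = [3, 0, 0]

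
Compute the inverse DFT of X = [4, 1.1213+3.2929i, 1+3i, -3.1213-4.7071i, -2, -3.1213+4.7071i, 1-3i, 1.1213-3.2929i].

x[n] = (1/8) Σ(k=0 to 7) X[k] · e^(2πikn/8)

Computing each x[n]:
x[0] = 0
x[1] = 1
x[2] = -2
x[3] = 1
x[4] = 1
x[5] = -1
x[6] = 2
x[7] = 2

x = [0, 1, -2, 1, 1, -1, 2, 2]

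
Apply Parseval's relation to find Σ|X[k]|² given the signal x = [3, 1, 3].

Parseval: Σ|x[n]|² = (1/N)Σ|X[k]|², so Σ|X[k]|² = N·Σ|x[n]|² = 3·19.0000

Σ|X[k]|² = N·Σ|x[n]|² = 3·19.0000 = 57.0000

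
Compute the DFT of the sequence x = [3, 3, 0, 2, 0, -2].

X[k] = Σ(n=0 to 5) x[n] · ω_6^(nk)
where ω_6 = e^(-2πi/6)

Computing each X[k]:
X[0] = 6
X[1] = 1.5000-4.3301i
X[2] = 4.5000-4.3301i
X[3] = 0
X[4] = 4.5000+4.3301i
X[5] = 1.5000+4.3301i

X = [6, 1.5000-4.3301i, 4.5000-4.3301i, 0, 4.5000+4.3301i, 1.5000+4.3301i]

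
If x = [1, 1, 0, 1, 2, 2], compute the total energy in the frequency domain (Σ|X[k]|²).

Parseval: Σ|x[n]|² = (1/N)Σ|X[k]|², so Σ|X[k]|² = N·Σ|x[n]|² = 6·11.0000

Σ|X[k]|² = N·Σ|x[n]|² = 6·11.0000 = 66.0000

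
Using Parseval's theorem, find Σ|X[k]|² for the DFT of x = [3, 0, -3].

Parseval: Σ|x[n]|² = (1/N)Σ|X[k]|², so Σ|X[k]|² = N·Σ|x[n]|² = 3·18.0000

Σ|X[k]|² = N·Σ|x[n]|² = 3·18.0000 = 54.0000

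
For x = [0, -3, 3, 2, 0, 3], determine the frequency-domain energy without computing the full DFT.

Parseval: Σ|x[n]|² = (1/N)Σ|X[k]|², so Σ|X[k]|² = N·Σ|x[n]|² = 6·31.0000

Σ|X[k]|² = N·Σ|x[n]|² = 6·31.0000 = 186.0000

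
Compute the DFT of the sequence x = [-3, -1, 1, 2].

X[k] = Σ(n=0 to 3) x[n] · ω_4^(nk)
where ω_4 = e^(-2πi/4)

Computing each X[k]:
X[0] = -1
X[1] = -4+3i
X[2] = -3
X[3] = -4-3i

X = [-1, -4+3i, -3, -4-3i]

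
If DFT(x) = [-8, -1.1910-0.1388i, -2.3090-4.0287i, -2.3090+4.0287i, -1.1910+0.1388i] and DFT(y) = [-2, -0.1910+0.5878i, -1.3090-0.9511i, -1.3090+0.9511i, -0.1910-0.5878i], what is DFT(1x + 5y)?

By linearity: DFT(1x + 5y) = 1·DFT(x) + 5·DFT(y)
= 1·[-8, -1.1910-0.1388i, -2.3090-4.0287i, -2.3090+4.0287i, -1.1910+0.1388i] + 5·[-2, -0.1910+0.5878i, -1.3090-0.9511i, -1.3090+0.9511i, -0.1910-0.5878i]

Computing element-wise:
Z[0] = 1·(-8) + 5·(-2) = -18
Z[1] = 1·(-1.1910-0.1388i) + 5·(-0.1910+0.5878i) = -2.1460+2.8002i
Z[2] = 1·(-2.3090-4.0287i) + 5·(-1.3090-0.9511i) = -8.8540-8.7842i
Z[3] = 1·(-2.3090+4.0287i) + 5·(-1.3090+0.9511i) = -8.8540+8.7842i
Z[4] = 1·(-1.1910+0.1388i) + 5·(-0.1910-0.5878i) = -2.1460-2.8002i

DFT(1x + 5y) = 1·X + 5·Y = [-18, -2.1460+2.8002i, -8.8540-8.7842i, -8.8540+8.7842i, -2.1460-2.8002i]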